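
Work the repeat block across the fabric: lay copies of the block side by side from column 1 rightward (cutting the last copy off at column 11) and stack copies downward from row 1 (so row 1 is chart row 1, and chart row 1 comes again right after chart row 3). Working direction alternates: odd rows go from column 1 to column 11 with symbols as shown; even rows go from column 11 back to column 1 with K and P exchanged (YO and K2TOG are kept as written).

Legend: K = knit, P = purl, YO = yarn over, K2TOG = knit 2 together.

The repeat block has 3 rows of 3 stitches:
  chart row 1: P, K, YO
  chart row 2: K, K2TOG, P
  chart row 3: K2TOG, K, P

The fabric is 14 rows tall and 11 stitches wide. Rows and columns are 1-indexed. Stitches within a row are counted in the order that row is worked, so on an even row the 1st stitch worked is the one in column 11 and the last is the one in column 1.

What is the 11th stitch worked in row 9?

== STITCH ==
K

Derivation:
Row 9 uses chart row ((9-1) mod 3)+1 = 3. Row 9 is odd, so RS.
Chart row 3 tiled across columns 1-11: K2TOG K P K2TOG K P K2TOG K P K2TOG K
RS row: no reversal, no swap; stitch n worked = column n.
Counting 11 along the worked row gives K.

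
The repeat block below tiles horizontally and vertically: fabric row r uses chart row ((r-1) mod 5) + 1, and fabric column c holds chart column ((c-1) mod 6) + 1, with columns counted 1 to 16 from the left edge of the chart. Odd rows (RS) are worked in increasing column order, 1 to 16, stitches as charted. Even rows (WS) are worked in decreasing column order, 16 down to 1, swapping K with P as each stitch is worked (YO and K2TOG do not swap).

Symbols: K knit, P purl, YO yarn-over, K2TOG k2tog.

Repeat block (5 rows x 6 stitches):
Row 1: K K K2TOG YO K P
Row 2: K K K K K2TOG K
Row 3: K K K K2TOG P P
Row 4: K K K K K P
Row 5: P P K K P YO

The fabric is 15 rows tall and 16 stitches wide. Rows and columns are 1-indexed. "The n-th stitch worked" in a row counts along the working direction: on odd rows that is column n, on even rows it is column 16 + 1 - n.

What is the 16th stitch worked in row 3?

Row 3 uses chart row ((3-1) mod 5)+1 = 3. Row 3 is odd, so RS.
Chart row 3 tiled across columns 1-16: K K K K2TOG P P K K K K2TOG P P K K K K2TOG
RS: work column 1 to column 16, symbols as charted — the tiled row is the row as worked.
Counting 16 along the worked row gives K2TOG.

Stitch:
K2TOG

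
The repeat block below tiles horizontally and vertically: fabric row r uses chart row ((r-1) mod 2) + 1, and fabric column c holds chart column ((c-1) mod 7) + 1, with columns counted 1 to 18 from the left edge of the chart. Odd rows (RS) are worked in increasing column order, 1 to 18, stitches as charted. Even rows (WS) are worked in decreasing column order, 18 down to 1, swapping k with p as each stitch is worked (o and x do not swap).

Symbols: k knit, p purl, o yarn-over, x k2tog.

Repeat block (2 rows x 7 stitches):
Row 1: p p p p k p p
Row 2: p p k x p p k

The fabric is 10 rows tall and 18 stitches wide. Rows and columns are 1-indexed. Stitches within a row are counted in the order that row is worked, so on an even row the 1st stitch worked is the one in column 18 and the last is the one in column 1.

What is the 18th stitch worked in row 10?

Row 10 uses chart row ((10-1) mod 2)+1 = 2. Row 10 is even, so WS.
Chart row 2 tiled across columns 1-18: p p k x p p k p p k x p p k p p k x
WS row: flip the tiled sequence (start at column 18) and apply k<->p; o and x stay.
Row 10 as worked: x p k k p k k x p k k p k k x p k k
Counting 18 along the worked row gives k.

== STITCH ==
k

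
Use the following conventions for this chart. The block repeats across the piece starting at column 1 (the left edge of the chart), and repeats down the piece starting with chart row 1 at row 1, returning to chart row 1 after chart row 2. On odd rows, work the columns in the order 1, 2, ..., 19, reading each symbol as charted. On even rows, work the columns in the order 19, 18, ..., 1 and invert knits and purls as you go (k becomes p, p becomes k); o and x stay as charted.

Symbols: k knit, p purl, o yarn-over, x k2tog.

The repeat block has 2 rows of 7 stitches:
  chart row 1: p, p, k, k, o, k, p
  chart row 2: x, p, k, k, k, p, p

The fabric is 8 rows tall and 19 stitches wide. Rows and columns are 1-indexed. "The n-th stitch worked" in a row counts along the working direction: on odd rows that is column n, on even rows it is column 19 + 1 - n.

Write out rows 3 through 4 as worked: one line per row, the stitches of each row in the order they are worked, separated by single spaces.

Rows as worked:
p p k k o k p p p k k o k p p p k k o
p p p k x k k p p p k x k k p p p k x

Derivation:
Row 3: chart row 1, RS - tile across columns 1-19 and work as-is.
Row 4: chart row 2, WS - tiled (columns 1-19): x p k k k p p x p k k k p p x p k k k; work from column 19 back to 1 with k<->p swapped.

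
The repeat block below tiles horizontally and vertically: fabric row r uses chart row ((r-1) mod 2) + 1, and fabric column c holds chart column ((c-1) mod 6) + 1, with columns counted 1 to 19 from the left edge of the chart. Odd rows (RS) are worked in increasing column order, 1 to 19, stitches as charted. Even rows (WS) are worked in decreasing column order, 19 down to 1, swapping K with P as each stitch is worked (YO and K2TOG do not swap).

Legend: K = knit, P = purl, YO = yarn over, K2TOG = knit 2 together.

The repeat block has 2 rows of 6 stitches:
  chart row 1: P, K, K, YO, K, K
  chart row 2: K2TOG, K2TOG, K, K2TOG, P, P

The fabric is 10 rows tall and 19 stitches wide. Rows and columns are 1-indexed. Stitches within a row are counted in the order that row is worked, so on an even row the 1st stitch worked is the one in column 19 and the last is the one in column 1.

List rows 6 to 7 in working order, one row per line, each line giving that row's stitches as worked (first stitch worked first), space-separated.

== ROWS AS WORKED ==
K2TOG K K K2TOG P K2TOG K2TOG K K K2TOG P K2TOG K2TOG K K K2TOG P K2TOG K2TOG
P K K YO K K P K K YO K K P K K YO K K P

Derivation:
Row 6: chart row 2, WS - tiled (columns 1-19): K2TOG K2TOG K K2TOG P P K2TOG K2TOG K K2TOG P P K2TOG K2TOG K K2TOG P P K2TOG; work from column 19 back to 1 with K<->P swapped.
Row 7: chart row 1, RS - tile across columns 1-19 and work as-is.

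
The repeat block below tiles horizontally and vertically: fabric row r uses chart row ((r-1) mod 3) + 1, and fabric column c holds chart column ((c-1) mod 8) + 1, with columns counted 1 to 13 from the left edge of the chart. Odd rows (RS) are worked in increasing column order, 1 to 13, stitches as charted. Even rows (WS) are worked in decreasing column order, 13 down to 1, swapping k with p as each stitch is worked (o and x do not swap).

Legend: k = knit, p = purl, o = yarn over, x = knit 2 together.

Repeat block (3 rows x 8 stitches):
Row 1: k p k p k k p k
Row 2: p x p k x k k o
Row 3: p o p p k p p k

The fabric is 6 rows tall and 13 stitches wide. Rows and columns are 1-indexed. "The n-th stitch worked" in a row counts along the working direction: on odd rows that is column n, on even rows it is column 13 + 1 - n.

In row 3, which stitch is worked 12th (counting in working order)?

Row 3 uses chart row ((3-1) mod 3)+1 = 3. Row 3 is odd, so RS.
Chart row 3 tiled across columns 1-13: p o p p k p p k p o p p k
RS: work column 1 to column 13, symbols as charted — the tiled row is the row as worked.
Stitch 12 in working order -> p

== STITCH ==
p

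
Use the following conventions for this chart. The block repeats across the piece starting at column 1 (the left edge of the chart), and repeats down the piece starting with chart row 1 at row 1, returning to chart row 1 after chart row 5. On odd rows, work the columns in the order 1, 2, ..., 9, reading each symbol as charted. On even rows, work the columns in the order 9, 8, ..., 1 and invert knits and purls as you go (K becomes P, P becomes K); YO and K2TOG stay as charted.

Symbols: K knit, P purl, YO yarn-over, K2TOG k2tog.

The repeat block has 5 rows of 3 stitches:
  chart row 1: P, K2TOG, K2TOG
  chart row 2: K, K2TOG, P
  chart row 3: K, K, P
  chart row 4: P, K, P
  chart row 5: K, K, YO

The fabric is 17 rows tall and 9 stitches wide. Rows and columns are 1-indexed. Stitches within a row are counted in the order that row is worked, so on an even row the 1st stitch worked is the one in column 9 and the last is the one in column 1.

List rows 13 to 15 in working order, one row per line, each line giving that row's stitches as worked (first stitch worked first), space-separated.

== ROWS AS WORKED ==
K K P K K P K K P
K P K K P K K P K
K K YO K K YO K K YO

Derivation:
Row 13: chart row 3, RS - tile across columns 1-9 and work as-is.
Row 14: chart row 4, WS - tiled (columns 1-9): P K P P K P P K P; work from column 9 back to 1 with K<->P swapped.
Row 15: chart row 5, RS - tile across columns 1-9 and work as-is.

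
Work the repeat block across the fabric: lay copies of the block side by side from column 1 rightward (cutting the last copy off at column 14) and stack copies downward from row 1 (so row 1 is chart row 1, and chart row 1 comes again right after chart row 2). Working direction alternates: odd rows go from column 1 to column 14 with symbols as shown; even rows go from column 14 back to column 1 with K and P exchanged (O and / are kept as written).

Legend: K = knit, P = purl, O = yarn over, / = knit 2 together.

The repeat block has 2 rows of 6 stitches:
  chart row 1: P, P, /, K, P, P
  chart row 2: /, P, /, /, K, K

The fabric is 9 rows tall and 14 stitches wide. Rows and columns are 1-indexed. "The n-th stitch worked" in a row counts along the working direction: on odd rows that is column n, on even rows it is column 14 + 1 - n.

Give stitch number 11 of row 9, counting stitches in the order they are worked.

For row 9: chart row = ((9-1) mod 2) + 1 = 1; this is a RS (odd) row.
Chart row 1 tiled across columns 1-14: P P / K P P P P / K P P P P
RS: work column 1 to column 14, symbols as charted — the tiled row is the row as worked.
Stitch 11 in working order -> P

== STITCH ==
P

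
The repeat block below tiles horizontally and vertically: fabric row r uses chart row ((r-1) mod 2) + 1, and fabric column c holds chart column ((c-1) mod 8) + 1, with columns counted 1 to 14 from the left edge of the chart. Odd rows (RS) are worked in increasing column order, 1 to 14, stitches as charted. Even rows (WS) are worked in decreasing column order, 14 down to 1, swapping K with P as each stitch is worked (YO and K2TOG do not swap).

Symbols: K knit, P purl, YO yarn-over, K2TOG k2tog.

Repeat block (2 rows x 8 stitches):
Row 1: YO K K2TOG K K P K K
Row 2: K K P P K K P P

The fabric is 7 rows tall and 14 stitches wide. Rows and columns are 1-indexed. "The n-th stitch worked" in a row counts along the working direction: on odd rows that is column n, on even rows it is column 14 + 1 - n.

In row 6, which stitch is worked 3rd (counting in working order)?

Stitch:
K

Derivation:
Row 6: (6-1) mod 2 = 1, so use chart row 2. Even row -> WS.
Chart row 2 tiled across columns 1-14: K K P P K K P P K K P P K K
Wrong side: read the tiled row from column 14 down to 1 and exchange K with P (leave YO, K2TOG).
Row 6 as worked: P P K K P P K K P P K K P P
Counting 3 along the worked row gives K.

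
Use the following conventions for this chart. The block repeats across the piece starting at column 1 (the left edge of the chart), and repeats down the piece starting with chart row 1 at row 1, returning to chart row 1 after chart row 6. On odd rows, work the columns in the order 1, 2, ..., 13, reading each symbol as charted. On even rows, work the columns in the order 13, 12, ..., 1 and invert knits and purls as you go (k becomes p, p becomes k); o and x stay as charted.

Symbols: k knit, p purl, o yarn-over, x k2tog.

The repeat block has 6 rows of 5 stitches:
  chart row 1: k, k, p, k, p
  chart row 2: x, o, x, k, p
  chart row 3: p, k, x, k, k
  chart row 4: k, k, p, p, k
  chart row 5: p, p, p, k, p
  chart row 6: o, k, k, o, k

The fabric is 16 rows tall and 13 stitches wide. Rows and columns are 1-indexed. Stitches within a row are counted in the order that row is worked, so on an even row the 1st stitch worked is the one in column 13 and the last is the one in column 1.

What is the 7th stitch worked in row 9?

Row 9 uses chart row ((9-1) mod 6)+1 = 3. Row 9 is odd, so RS.
Chart row 3 tiled across columns 1-13: p k x k k p k x k k p k x
RS: work column 1 to column 13, symbols as charted — the tiled row is the row as worked.
The 7th stitch worked is k.

Result:
k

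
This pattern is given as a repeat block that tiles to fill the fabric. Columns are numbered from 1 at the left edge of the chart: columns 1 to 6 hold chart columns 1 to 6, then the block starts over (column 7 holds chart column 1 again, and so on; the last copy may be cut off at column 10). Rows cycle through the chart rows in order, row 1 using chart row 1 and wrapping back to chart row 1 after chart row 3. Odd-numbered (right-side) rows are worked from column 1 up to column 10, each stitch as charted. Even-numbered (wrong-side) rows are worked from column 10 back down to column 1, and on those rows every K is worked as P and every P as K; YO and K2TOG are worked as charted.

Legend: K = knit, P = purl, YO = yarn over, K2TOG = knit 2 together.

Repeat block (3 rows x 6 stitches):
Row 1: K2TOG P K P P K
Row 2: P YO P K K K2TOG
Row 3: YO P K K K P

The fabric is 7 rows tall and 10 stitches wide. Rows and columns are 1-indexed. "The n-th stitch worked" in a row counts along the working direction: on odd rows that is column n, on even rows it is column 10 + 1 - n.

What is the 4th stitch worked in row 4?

Stitch:
K2TOG

Derivation:
For row 4: chart row = ((4-1) mod 3) + 1 = 1; this is a WS (even) row.
Chart row 1 tiled across columns 1-10: K2TOG P K P P K K2TOG P K P
WS row: flip the tiled sequence (start at column 10) and apply K<->P; YO and K2TOG stay.
Row 4 as worked: K P K K2TOG P K K P K K2TOG
The 4th stitch worked is K2TOG.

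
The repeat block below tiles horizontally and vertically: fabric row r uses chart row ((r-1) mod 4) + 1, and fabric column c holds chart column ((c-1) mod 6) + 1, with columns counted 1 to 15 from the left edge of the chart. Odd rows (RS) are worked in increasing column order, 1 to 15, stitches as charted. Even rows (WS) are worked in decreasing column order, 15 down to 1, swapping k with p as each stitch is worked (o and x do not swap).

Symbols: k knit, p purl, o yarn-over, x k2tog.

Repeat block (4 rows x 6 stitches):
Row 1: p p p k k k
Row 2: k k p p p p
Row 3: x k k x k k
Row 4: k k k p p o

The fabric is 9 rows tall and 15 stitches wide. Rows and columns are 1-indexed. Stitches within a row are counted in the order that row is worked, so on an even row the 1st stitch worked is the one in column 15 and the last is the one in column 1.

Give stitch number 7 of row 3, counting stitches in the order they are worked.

Row 3: (3-1) mod 4 = 2, so use chart row 3. Odd row -> RS.
Chart row 3 tiled across columns 1-15: x k k x k k x k k x k k x k k
RS row: no reversal, no swap; stitch n worked = column n.
Stitch 7 in working order -> x

Result:
x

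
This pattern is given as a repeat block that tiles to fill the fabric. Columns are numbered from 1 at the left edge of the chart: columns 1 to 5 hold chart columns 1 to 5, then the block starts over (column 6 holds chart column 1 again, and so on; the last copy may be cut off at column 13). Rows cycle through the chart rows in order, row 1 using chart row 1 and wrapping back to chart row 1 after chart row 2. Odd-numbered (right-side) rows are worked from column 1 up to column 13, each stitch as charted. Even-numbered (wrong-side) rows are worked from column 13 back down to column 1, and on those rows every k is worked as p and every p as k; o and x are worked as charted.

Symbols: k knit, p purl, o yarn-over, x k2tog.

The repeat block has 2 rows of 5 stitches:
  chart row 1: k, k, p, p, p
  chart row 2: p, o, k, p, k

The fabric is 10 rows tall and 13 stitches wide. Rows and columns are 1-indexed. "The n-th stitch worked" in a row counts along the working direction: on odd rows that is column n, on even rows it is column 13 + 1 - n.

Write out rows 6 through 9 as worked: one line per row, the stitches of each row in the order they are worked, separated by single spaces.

== ROWS AS WORKED ==
p o k p k p o k p k p o k
k k p p p k k p p p k k p
p o k p k p o k p k p o k
k k p p p k k p p p k k p

Derivation:
Row 6: chart row 2, WS - tiled (columns 1-13): p o k p k p o k p k p o k; work from column 13 back to 1 with k<->p swapped.
Row 7: chart row 1, RS - tile across columns 1-13 and work as-is.
Row 8: chart row 2, WS - tiled (columns 1-13): p o k p k p o k p k p o k; work from column 13 back to 1 with k<->p swapped.
Row 9: chart row 1, RS - tile across columns 1-13 and work as-is.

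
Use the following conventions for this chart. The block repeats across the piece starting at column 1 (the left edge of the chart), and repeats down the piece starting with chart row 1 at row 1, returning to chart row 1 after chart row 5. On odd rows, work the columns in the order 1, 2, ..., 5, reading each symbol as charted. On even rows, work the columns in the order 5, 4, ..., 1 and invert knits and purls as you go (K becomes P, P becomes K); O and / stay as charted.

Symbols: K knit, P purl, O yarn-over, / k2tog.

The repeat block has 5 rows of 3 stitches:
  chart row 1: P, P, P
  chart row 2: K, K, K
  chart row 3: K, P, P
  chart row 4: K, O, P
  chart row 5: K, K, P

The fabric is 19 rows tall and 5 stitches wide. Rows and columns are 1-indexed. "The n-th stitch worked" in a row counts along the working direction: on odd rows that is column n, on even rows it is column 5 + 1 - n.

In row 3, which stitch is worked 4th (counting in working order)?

Result:
K

Derivation:
Row 3: (3-1) mod 5 = 2, so use chart row 3. Odd row -> RS.
Chart row 3 tiled across columns 1-5: K P P K P
Right side: take the tiled row as-is (worked left to right from column 1).
The 4th stitch worked is K.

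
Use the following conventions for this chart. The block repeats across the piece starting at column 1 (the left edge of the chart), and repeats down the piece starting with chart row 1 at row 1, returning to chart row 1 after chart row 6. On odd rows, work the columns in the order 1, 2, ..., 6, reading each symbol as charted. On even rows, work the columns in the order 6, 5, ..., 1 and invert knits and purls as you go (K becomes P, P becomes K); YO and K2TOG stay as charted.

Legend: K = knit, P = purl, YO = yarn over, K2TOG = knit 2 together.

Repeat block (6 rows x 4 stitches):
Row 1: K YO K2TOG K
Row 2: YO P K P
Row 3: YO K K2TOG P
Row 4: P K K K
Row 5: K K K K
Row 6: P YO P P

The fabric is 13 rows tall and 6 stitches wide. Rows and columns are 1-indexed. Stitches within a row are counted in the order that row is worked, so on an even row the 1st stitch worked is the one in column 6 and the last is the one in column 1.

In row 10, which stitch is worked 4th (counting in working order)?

Row 10: (10-1) mod 6 = 3, so use chart row 4. Even row -> WS.
Chart row 4 tiled across columns 1-6: P K K K P K
WS row: flip the tiled sequence (start at column 6) and apply K<->P; YO and K2TOG stay.
Row 10 as worked: P K P P P K
Counting 4 along the worked row gives P.

== STITCH ==
P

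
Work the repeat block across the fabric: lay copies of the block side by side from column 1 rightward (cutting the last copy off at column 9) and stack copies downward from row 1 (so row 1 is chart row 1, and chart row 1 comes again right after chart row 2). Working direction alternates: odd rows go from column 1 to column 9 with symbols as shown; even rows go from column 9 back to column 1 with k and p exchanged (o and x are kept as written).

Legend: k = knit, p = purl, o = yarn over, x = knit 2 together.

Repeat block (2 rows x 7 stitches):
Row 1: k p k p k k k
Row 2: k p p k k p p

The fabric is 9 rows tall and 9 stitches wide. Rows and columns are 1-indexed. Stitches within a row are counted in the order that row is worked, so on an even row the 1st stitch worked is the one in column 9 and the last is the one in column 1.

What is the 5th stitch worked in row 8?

Stitch:
p

Derivation:
Row 8: (8-1) mod 2 = 1, so use chart row 2. Even row -> WS.
Chart row 2 tiled across columns 1-9: k p p k k p p k p
WS row: flip the tiled sequence (start at column 9) and apply k<->p; o and x stay.
Row 8 as worked: k p k k p p k k p
Stitch 5 in working order -> p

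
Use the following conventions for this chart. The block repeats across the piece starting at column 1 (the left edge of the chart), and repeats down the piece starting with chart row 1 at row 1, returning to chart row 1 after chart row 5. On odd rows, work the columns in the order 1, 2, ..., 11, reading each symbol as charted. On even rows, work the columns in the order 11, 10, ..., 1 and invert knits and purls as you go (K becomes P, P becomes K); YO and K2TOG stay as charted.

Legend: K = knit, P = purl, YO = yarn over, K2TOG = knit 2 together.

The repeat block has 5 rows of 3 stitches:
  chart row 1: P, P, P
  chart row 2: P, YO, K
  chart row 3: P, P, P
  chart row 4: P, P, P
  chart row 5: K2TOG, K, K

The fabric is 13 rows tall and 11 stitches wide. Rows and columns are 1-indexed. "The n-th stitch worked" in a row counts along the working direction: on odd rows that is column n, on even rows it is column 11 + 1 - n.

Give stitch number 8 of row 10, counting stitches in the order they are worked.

For row 10: chart row = ((10-1) mod 5) + 1 = 5; this is a WS (even) row.
Chart row 5 tiled across columns 1-11: K2TOG K K K2TOG K K K2TOG K K K2TOG K
WS row: flip the tiled sequence (start at column 11) and apply K<->P; YO and K2TOG stay.
Row 10 as worked: P K2TOG P P K2TOG P P K2TOG P P K2TOG
Stitch 8 in working order -> K2TOG

Result:
K2TOG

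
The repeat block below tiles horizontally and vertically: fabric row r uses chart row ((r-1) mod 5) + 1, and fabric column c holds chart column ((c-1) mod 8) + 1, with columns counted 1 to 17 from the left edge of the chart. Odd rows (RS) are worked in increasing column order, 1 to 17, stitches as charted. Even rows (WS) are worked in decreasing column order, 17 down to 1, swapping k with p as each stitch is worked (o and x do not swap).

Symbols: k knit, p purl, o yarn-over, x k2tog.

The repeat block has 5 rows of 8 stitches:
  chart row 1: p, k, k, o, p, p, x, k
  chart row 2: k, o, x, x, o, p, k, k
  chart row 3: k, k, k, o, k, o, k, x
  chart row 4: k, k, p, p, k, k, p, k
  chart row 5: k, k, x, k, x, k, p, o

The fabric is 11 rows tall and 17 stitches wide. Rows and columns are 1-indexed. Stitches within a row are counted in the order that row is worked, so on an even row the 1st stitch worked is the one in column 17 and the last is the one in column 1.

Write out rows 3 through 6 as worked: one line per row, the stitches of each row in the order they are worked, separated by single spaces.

== ROWS AS WORKED ==
k k k o k o k x k k k o k o k x k
p p k p p k k p p p k p p k k p p
k k x k x k p o k k x k x k p o k
k p x k k o p p k p x k k o p p k

Derivation:
Row 3: chart row 3, RS - tile across columns 1-17 and work as-is.
Row 4: chart row 4, WS - tiled (columns 1-17): k k p p k k p k k k p p k k p k k; work from column 17 back to 1 with k<->p swapped.
Row 5: chart row 5, RS - tile across columns 1-17 and work as-is.
Row 6: chart row 1, WS - tiled (columns 1-17): p k k o p p x k p k k o p p x k p; work from column 17 back to 1 with k<->p swapped.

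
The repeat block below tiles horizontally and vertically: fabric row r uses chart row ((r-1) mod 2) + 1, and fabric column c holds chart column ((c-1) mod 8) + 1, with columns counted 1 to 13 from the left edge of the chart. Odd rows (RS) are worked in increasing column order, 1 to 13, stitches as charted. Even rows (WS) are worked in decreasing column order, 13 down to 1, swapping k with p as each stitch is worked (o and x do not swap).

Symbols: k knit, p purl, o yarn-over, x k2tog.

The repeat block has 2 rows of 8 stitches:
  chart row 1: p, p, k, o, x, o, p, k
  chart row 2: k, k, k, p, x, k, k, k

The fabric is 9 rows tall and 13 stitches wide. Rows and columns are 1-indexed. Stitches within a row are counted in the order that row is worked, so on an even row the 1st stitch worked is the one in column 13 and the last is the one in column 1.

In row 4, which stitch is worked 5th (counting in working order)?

== STITCH ==
p

Derivation:
For row 4: chart row = ((4-1) mod 2) + 1 = 2; this is a WS (even) row.
Chart row 2 tiled across columns 1-13: k k k p x k k k k k k p x
WS: work from column 13 back to column 1 (reverse the tiled row), swapping k<->p (o and x unchanged).
Row 4 as worked: x k p p p p p p x k p p p
Counting 5 along the worked row gives p.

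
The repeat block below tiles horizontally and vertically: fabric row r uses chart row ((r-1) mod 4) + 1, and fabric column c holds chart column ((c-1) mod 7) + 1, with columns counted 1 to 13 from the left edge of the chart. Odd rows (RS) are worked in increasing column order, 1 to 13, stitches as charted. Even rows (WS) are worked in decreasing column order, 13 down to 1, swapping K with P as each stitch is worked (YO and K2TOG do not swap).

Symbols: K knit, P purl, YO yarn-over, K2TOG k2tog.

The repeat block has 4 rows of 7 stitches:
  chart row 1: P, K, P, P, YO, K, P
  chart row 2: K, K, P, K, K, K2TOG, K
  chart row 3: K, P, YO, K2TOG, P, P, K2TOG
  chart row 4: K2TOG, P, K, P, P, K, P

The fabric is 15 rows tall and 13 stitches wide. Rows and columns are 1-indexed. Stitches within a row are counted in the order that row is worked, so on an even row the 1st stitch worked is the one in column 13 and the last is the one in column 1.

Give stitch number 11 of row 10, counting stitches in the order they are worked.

Stitch:
K

Derivation:
Row 10 uses chart row ((10-1) mod 4)+1 = 2. Row 10 is even, so WS.
Chart row 2 tiled across columns 1-13: K K P K K K2TOG K K K P K K K2TOG
Wrong side: read the tiled row from column 13 down to 1 and exchange K with P (leave YO, K2TOG).
Row 10 as worked: K2TOG P P K P P P K2TOG P P K P P
Counting 11 along the worked row gives K.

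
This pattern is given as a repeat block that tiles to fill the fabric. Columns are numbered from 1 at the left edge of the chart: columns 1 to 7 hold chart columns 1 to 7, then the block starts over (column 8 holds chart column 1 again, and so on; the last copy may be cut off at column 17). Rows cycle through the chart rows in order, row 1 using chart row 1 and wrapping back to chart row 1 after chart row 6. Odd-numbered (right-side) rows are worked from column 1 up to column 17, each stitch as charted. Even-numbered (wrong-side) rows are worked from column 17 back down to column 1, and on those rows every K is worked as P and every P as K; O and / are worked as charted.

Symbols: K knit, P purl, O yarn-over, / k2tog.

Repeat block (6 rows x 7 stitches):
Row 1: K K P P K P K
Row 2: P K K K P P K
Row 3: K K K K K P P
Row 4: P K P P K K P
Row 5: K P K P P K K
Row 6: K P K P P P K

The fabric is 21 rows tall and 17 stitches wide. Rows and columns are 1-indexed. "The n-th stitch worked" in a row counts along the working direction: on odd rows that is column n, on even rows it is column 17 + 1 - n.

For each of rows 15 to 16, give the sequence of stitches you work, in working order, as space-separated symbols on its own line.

Rows as worked:
K K K K K P P K K K K K P P K K K
K P K K P P K K P K K P P K K P K

Derivation:
Row 15: chart row 3, RS - tile across columns 1-17 and work as-is.
Row 16: chart row 4, WS - tiled (columns 1-17): P K P P K K P P K P P K K P P K P; work from column 17 back to 1 with K<->P swapped.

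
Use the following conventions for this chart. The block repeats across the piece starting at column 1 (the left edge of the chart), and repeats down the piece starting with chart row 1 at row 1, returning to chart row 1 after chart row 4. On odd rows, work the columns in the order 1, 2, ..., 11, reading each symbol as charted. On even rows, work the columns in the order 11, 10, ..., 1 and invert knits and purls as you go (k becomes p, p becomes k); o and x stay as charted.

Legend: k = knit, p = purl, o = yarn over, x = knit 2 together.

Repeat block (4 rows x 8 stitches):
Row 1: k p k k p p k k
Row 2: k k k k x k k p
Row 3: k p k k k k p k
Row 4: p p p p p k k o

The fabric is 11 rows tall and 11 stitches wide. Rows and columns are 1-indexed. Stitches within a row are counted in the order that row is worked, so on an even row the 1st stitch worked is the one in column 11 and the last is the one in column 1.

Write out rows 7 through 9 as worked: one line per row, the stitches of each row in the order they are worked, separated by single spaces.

Row 7: chart row 3, RS - tile across columns 1-11 and work as-is.
Row 8: chart row 4, WS - tiled (columns 1-11): p p p p p k k o p p p; work from column 11 back to 1 with k<->p swapped.
Row 9: chart row 1, RS - tile across columns 1-11 and work as-is.

Result:
k p k k k k p k k p k
k k k o p p k k k k k
k p k k p p k k k p k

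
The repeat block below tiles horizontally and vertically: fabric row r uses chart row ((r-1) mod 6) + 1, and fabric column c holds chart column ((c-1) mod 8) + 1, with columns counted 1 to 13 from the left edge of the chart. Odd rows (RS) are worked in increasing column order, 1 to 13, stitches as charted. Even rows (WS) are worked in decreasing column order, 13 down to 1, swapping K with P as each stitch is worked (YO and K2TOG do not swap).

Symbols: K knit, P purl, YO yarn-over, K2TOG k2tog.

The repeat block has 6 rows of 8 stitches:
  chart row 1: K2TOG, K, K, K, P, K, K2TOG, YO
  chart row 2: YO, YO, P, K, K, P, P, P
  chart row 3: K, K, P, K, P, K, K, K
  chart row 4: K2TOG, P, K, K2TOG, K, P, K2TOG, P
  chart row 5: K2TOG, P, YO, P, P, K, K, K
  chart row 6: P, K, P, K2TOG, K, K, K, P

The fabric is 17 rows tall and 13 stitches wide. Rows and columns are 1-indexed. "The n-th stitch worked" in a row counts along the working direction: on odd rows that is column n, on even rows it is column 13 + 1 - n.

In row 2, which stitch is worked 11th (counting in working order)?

Result:
K

Derivation:
Row 2 uses chart row ((2-1) mod 6)+1 = 2. Row 2 is even, so WS.
Chart row 2 tiled across columns 1-13: YO YO P K K P P P YO YO P K K
Wrong side: read the tiled row from column 13 down to 1 and exchange K with P (leave YO, K2TOG).
Row 2 as worked: P P K YO YO K K K P P K YO YO
Stitch 11 in working order -> K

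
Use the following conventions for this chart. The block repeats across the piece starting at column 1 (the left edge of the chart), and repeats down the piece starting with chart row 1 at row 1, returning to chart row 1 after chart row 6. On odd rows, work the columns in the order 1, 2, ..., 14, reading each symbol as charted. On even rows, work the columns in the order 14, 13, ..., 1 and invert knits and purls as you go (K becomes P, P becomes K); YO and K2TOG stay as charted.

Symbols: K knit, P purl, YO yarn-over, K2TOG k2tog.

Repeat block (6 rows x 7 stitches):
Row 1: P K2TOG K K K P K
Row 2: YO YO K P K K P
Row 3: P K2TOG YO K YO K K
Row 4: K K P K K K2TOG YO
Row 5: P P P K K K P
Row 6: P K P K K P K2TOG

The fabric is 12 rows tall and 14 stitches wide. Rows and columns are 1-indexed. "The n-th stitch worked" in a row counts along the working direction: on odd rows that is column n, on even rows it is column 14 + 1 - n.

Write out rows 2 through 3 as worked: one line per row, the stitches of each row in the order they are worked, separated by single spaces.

Row 2: chart row 2, WS - tiled (columns 1-14): YO YO K P K K P YO YO K P K K P; work from column 14 back to 1 with K<->P swapped.
Row 3: chart row 3, RS - tile across columns 1-14 and work as-is.

== ROWS AS WORKED ==
K P P K P YO YO K P P K P YO YO
P K2TOG YO K YO K K P K2TOG YO K YO K K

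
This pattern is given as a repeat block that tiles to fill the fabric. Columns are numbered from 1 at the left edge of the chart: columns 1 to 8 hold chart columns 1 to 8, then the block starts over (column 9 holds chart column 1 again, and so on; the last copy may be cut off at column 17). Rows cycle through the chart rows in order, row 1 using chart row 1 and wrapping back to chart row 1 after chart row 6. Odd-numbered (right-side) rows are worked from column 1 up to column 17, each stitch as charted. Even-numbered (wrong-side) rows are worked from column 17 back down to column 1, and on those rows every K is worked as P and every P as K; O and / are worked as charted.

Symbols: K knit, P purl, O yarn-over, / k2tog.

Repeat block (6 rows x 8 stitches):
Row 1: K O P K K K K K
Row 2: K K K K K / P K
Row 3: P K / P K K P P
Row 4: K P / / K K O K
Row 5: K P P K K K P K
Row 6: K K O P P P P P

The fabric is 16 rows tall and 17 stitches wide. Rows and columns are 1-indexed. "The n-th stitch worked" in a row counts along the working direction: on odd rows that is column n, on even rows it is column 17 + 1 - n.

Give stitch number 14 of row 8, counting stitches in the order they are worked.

Row 8 uses chart row ((8-1) mod 6)+1 = 2. Row 8 is even, so WS.
Chart row 2 tiled across columns 1-17: K K K K K / P K K K K K K / P K K
WS row: flip the tiled sequence (start at column 17) and apply K<->P; O and / stay.
Row 8 as worked: P P K / P P P P P P K / P P P P P
The 14th stitch worked is P.

Result:
P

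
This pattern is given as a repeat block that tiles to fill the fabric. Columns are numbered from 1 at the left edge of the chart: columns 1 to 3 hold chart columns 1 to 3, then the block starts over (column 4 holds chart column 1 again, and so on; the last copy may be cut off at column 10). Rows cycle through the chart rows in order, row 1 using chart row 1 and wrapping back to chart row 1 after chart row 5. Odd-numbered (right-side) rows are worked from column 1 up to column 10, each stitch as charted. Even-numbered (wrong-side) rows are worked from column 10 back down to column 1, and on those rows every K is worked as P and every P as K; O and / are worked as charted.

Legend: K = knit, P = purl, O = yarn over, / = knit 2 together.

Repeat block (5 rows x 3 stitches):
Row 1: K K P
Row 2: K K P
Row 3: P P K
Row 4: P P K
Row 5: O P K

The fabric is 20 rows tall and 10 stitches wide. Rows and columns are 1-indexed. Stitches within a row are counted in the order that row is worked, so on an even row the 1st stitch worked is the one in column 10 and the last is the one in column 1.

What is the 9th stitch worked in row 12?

Stitch:
P

Derivation:
Row 12: (12-1) mod 5 = 1, so use chart row 2. Even row -> WS.
Chart row 2 tiled across columns 1-10: K K P K K P K K P K
WS row: flip the tiled sequence (start at column 10) and apply K<->P; O and / stay.
Row 12 as worked: P K P P K P P K P P
Counting 9 along the worked row gives P.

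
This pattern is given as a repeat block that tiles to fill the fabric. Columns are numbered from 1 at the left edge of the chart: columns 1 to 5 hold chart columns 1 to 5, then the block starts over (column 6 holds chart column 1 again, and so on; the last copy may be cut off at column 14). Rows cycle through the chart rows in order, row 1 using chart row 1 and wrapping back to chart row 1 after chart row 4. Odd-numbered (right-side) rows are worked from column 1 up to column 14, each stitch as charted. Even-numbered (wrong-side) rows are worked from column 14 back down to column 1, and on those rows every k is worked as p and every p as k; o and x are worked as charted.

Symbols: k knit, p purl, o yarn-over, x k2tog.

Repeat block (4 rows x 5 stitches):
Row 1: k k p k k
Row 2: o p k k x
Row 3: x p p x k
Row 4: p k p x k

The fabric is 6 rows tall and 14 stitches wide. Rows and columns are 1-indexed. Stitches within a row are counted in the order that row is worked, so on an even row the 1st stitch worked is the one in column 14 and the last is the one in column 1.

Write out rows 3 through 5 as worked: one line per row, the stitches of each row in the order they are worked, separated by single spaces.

Row 3: chart row 3, RS - tile across columns 1-14 and work as-is.
Row 4: chart row 4, WS - tiled (columns 1-14): p k p x k p k p x k p k p x; work from column 14 back to 1 with k<->p swapped.
Row 5: chart row 1, RS - tile across columns 1-14 and work as-is.

== ROWS AS WORKED ==
x p p x k x p p x k x p p x
x k p k p x k p k p x k p k
k k p k k k k p k k k k p k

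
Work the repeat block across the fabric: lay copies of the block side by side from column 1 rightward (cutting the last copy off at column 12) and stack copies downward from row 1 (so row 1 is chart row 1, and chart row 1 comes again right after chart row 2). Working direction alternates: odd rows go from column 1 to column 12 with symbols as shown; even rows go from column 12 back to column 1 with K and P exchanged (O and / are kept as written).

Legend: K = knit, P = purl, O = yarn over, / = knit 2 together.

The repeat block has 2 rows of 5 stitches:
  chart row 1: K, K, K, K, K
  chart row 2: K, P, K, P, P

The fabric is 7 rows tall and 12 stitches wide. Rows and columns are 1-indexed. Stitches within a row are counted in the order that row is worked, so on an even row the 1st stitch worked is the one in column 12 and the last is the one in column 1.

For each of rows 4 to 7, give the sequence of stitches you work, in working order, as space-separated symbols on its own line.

== ROWS AS WORKED ==
K P K K P K P K K P K P
K K K K K K K K K K K K
K P K K P K P K K P K P
K K K K K K K K K K K K

Derivation:
Row 4: chart row 2, WS - tiled (columns 1-12): K P K P P K P K P P K P; work from column 12 back to 1 with K<->P swapped.
Row 5: chart row 1, RS - tile across columns 1-12 and work as-is.
Row 6: chart row 2, WS - tiled (columns 1-12): K P K P P K P K P P K P; work from column 12 back to 1 with K<->P swapped.
Row 7: chart row 1, RS - tile across columns 1-12 and work as-is.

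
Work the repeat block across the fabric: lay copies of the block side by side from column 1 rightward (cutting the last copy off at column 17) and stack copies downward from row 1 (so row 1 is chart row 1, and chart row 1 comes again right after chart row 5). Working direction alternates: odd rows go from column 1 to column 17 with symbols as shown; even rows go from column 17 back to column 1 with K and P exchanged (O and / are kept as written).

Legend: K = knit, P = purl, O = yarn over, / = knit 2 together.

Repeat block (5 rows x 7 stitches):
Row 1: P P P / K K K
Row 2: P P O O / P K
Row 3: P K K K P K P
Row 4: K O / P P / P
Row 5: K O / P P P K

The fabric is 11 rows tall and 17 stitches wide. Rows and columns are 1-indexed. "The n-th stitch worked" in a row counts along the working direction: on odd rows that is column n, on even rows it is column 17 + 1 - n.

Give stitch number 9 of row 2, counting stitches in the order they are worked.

Result:
K

Derivation:
For row 2: chart row = ((2-1) mod 5) + 1 = 2; this is a WS (even) row.
Chart row 2 tiled across columns 1-17: P P O O / P K P P O O / P K P P O
WS: work from column 17 back to column 1 (reverse the tiled row), swapping K<->P (O and / unchanged).
Row 2 as worked: O K K P K / O O K K P K / O O K K
The 9th stitch worked is K.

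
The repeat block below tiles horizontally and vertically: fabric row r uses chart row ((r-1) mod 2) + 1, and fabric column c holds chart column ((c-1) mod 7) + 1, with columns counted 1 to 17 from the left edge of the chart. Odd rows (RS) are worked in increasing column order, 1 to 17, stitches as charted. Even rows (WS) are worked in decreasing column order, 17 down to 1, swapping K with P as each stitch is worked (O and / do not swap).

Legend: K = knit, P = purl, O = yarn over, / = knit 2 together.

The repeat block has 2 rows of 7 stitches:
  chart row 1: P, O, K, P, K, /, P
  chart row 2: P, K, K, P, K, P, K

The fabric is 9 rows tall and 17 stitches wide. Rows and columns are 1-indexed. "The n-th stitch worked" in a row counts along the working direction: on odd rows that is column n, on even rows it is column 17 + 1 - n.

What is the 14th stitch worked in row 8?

Stitch:
K

Derivation:
Row 8 uses chart row ((8-1) mod 2)+1 = 2. Row 8 is even, so WS.
Chart row 2 tiled across columns 1-17: P K K P K P K P K K P K P K P K K
WS: work from column 17 back to column 1 (reverse the tiled row), swapping K<->P (O and / unchanged).
Row 8 as worked: P P K P K P K P P K P K P K P P K
Counting 14 along the worked row gives K.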